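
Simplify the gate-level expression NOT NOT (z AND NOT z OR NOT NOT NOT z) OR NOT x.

NOT NOT (z AND NOT z OR NOT NOT NOT z) OR NOT x
= z AND NOT z OR NOT NOT NOT z OR NOT x   (double negation)
= NOT NOT NOT z OR NOT x   (complement / identity)
= NOT z OR NOT x   (double negation)

NOT z OR NOT x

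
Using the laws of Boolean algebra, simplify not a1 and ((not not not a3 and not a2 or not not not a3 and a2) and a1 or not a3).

not a1 and not a3

not a1 and ((not not not a3 and not a2 or not not not a3 and a2) and a1 or not a3)
= not a1 and (not not not a3 and a1 or not a3)   [distribution]
= not a1 and (not a3 and a1 or not a3)   [double negation]
= not a1 and not a3   [absorption]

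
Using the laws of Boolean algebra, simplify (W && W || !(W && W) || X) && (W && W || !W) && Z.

Z

(W && W || !(W && W) || X) && (W && W || !W) && Z
= (W && W || !W || X) && (W && W || !W) && Z   [idempotence]
= (W && W || !W) && Z   [absorption]
= (W || !W) && Z   [idempotence]
= Z   [complement / identity]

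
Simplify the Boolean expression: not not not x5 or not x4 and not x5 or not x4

not not not x5 or not x4 and not x5 or not x4
= not not not x5 or not x4   [absorption]
= not x5 or not x4   [double negation]

not x5 or not x4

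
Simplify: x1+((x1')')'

x1+((x1')')'
= x1+x1'   — double negation
= 1   — complement

1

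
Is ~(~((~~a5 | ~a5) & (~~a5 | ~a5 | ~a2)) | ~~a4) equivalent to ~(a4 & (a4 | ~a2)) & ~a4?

E1: ~(~((~~a5 | ~a5) & (~~a5 | ~a5 | ~a2)) | ~~a4)
    = ~(~(~~a5 | ~a5) | ~~a4)   (absorption)
    = ~(~a5 & a5 | ~~a4)   (De Morgan)
    = ~(~a5 & a5 | a4)   (double negation)
    = ~a4   (complement / identity)
E2: ~(a4 & (a4 | ~a2)) & ~a4
    = ~a4 & ~a4   (absorption)
    = ~a4   (idempotence)
Both reduce to ~a4, so they are equivalent.

Yes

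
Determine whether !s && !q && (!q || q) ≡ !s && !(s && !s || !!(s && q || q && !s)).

E1: !s && !q && (!q || q)
    = !s && !q   [complement / identity]
E2: !s && !(s && !s || !!(s && q || q && !s))
    = !s && !(s && !s || !!q)   [distribution]
    = !s && !!!q   [complement / identity]
    = !s && !q   [double negation]
Both reduce to !s && !q, so they are equivalent.

Yes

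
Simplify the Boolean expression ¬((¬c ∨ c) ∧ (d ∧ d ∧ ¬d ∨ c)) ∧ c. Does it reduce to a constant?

¬((¬c ∨ c) ∧ (d ∧ d ∧ ¬d ∨ c)) ∧ c
= ¬(d ∧ d ∧ ¬d ∨ c) ∧ c
= ¬(d ∧ ¬d ∨ c) ∧ c
= ¬c ∧ c
= False

False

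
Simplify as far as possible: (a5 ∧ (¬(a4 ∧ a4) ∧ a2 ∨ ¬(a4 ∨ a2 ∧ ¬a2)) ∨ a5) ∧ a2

a5 ∧ a2

(a5 ∧ (¬(a4 ∧ a4) ∧ a2 ∨ ¬(a4 ∨ a2 ∧ ¬a2)) ∨ a5) ∧ a2
= (a5 ∧ (¬a4 ∧ a2 ∨ ¬(a4 ∨ a2 ∧ ¬a2)) ∨ a5) ∧ a2
= (a5 ∧ (¬a4 ∧ a2 ∨ ¬a4) ∨ a5) ∧ a2
= (a5 ∧ ¬a4 ∨ a5) ∧ a2
= a5 ∧ a2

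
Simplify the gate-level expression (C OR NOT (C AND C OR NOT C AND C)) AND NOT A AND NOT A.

(C OR NOT (C AND C OR NOT C AND C)) AND NOT A AND NOT A
= (C OR NOT C) AND NOT A AND NOT A
= (C OR NOT C) AND NOT A
= NOT A

NOT A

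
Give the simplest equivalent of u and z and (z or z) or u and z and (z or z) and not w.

u and z

u and z and (z or z) or u and z and (z or z) and not w
= u and z and (z or z)   (absorption)
= u and z and z   (idempotence)
= u and z   (idempotence)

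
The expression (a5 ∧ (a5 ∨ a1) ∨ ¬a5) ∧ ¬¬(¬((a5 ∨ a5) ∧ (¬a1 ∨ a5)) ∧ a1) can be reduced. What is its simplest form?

(a5 ∧ (a5 ∨ a1) ∨ ¬a5) ∧ ¬¬(¬((a5 ∨ a5) ∧ (¬a1 ∨ a5)) ∧ a1)
= (a5 ∧ (a5 ∨ a1) ∨ ¬a5) ∧ ¬¬(¬(a5 ∧ ¬a1 ∨ a5) ∧ a1)   [distribution]
= (a5 ∨ ¬a5) ∧ ¬¬(¬(a5 ∧ ¬a1 ∨ a5) ∧ a1)   [absorption]
= ¬¬(¬(a5 ∧ ¬a1 ∨ a5) ∧ a1)   [complement / identity]
= ¬(a5 ∧ ¬a1 ∨ a5) ∧ a1   [double negation]
= ¬a5 ∧ a1   [absorption]

¬a5 ∧ a1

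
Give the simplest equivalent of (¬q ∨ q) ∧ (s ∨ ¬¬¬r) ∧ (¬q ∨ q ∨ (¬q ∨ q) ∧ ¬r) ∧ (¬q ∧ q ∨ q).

(s ∨ ¬r) ∧ q

(¬q ∨ q) ∧ (s ∨ ¬¬¬r) ∧ (¬q ∨ q ∨ (¬q ∨ q) ∧ ¬r) ∧ (¬q ∧ q ∨ q)
= (¬q ∨ q) ∧ (s ∨ ¬r) ∧ (¬q ∨ q ∨ (¬q ∨ q) ∧ ¬r) ∧ (¬q ∧ q ∨ q)   [double negation]
= (¬q ∨ q) ∧ (s ∨ ¬r) ∧ (¬q ∨ q ∨ (¬q ∨ q) ∧ ¬r) ∧ q   [complement / identity]
= (s ∨ ¬r) ∧ (¬q ∨ q ∨ (¬q ∨ q) ∧ ¬r) ∧ q   [complement / identity]
= (s ∨ ¬r) ∧ (¬q ∨ q) ∧ q   [absorption]
= (s ∨ ¬r) ∧ q   [complement / identity]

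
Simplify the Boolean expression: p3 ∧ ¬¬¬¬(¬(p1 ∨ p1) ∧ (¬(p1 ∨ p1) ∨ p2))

p3 ∧ ¬¬¬¬(¬(p1 ∨ p1) ∧ (¬(p1 ∨ p1) ∨ p2))
= p3 ∧ ¬¬¬¬¬(p1 ∨ p1)   [absorption]
= p3 ∧ ¬¬¬¬¬p1   [idempotence]
= p3 ∧ ¬¬¬p1   [double negation]
= p3 ∧ ¬p1   [double negation]

p3 ∧ ¬p1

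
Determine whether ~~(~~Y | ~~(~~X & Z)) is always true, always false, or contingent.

~~(~~Y | ~~(~~X & Z))
= ~(~Y & ~(~~X & Z))   (De Morgan)
= ~(~Y & ~(X & Z))   (double negation)
= Y | X & Z   (De Morgan)
This depends on X, Y, Z, so it is not a constant.

contingent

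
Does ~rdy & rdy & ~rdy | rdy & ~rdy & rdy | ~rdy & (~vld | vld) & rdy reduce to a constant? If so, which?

~rdy & rdy & ~rdy | rdy & ~rdy & rdy | ~rdy & (~vld | vld) & rdy
= ~rdy & rdy | ~rdy & (~vld | vld) & rdy   (distribution)
= ~rdy & rdy | ~rdy & rdy   (complement / identity)
= ~rdy & rdy   (idempotence)
= 0   (complement)

yes, False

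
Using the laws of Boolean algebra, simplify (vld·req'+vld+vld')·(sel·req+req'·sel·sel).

sel

(vld·req'+vld+vld')·(sel·req+req'·sel·sel)
= (vld·req'+vld+vld')·(sel·req+req'·sel)   — idempotence
= (vld·req'+vld+vld')·sel   — distribution
= (vld+vld')·sel   — absorption
= sel   — complement / identity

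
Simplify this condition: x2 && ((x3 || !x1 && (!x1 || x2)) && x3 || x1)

x2 && ((x3 || !x1 && (!x1 || x2)) && x3 || x1)
= x2 && ((x3 || !x1) && x3 || x1)   (absorption)
= x2 && (x3 || x1)   (absorption)

x2 && (x3 || x1)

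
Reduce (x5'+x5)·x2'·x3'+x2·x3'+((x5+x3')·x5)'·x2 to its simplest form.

(x5'+x5)·x2'·x3'+x2·x3'+((x5+x3')·x5)'·x2
= (x5'+x5)·x2'·x3'+x2·x3'+x5'·x2   [absorption]
= x2'·x3'+x2·x3'+x5'·x2   [complement / identity]
= x3'+x5'·x2   [distribution]

x3'+x5'·x2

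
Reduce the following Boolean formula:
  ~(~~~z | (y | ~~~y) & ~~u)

z & ~u

~(~~~z | (y | ~~~y) & ~~u)
= ~(~~~z | (y | ~y) & ~~u)   (double negation)
= ~(~~~z | ~~u)   (complement / identity)
= ~~z & ~u   (De Morgan)
= z & ~u   (double negation)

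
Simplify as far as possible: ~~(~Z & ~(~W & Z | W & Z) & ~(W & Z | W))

~Z & ~W

~~(~Z & ~(~W & Z | W & Z) & ~(W & Z | W))
= ~~(~Z & ~Z & ~(W & Z | W))   [distribution]
= ~~(~Z & ~(W & Z | W))   [idempotence]
= ~Z & ~(W & Z | W)   [double negation]
= ~Z & ~W   [absorption]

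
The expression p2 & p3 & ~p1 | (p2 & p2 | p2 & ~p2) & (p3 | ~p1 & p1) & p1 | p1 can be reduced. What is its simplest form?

p2 & p3 | p1

p2 & p3 & ~p1 | (p2 & p2 | p2 & ~p2) & (p3 | ~p1 & p1) & p1 | p1
= p2 & p3 & ~p1 | p2 & (p3 | ~p1 & p1) & p1 | p1   [distribution]
= p2 & p3 & ~p1 | p2 & p3 & p1 | p1   [complement / identity]
= p2 & p3 | p1   [distribution]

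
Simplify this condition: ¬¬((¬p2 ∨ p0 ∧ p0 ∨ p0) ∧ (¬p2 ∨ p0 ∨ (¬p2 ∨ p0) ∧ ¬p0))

¬p2 ∨ p0

¬¬((¬p2 ∨ p0 ∧ p0 ∨ p0) ∧ (¬p2 ∨ p0 ∨ (¬p2 ∨ p0) ∧ ¬p0))
= ¬¬((¬p2 ∨ p0 ∨ p0) ∧ (¬p2 ∨ p0 ∨ (¬p2 ∨ p0) ∧ ¬p0))
= ¬¬((¬p2 ∨ p0 ∨ p0) ∧ (¬p2 ∨ p0))
= (¬p2 ∨ p0 ∨ p0) ∧ (¬p2 ∨ p0)
= ¬p2 ∨ p0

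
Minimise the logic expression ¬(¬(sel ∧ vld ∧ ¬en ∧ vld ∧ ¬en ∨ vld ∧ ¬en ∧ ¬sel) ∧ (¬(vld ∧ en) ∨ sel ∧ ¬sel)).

vld

¬(¬(sel ∧ vld ∧ ¬en ∧ vld ∧ ¬en ∨ vld ∧ ¬en ∧ ¬sel) ∧ (¬(vld ∧ en) ∨ sel ∧ ¬sel))
= ¬(¬(sel ∧ vld ∧ ¬en ∨ vld ∧ ¬en ∧ ¬sel) ∧ (¬(vld ∧ en) ∨ sel ∧ ¬sel))
= ¬(¬(vld ∧ ¬en) ∧ (¬(vld ∧ en) ∨ sel ∧ ¬sel))
= ¬(¬(vld ∧ ¬en) ∧ ¬(vld ∧ en))
= vld ∧ ¬en ∨ vld ∧ en
= vld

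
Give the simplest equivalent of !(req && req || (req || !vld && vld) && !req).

!req

!(req && req || (req || !vld && vld) && !req)
= !(req && req || req && !req)   [complement / identity]
= !req   [distribution]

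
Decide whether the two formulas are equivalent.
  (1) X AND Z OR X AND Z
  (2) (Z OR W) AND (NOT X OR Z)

No

E1: X AND Z OR X AND Z
    = X AND Z   (idempotence)
E2: (Z OR W) AND (NOT X OR Z)
    = Z OR W AND NOT X   (distribution)
These differ: at W=1, X=0, Z=0, E1 = 0 but E2 = 1.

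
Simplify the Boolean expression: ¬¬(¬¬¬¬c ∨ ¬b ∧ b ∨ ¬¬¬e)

¬¬(¬¬¬¬c ∨ ¬b ∧ b ∨ ¬¬¬e)
= ¬¬(¬¬c ∨ ¬b ∧ b ∨ ¬¬¬e)   (double negation)
= ¬¬(¬¬c ∨ ¬¬¬e)   (complement / identity)
= ¬(¬c ∧ ¬¬e)   (De Morgan)
= c ∨ ¬e   (De Morgan)

c ∨ ¬e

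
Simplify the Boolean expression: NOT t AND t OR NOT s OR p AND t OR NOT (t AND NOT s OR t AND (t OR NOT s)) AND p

NOT s OR p

NOT t AND t OR NOT s OR p AND t OR NOT (t AND NOT s OR t AND (t OR NOT s)) AND p
= NOT t AND t OR NOT s OR p AND t OR NOT (t AND NOT s OR t) AND p   — absorption
= NOT s OR p AND t OR NOT (t AND NOT s OR t) AND p   — complement / identity
= NOT s OR p AND t OR NOT t AND p   — absorption
= NOT s OR p   — distribution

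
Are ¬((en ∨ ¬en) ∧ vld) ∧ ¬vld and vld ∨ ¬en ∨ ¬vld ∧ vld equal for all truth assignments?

No

E1: ¬((en ∨ ¬en) ∧ vld) ∧ ¬vld
    = ¬vld ∧ ¬vld
    = ¬vld
E2: vld ∨ ¬en ∨ ¬vld ∧ vld
    = vld ∨ ¬en
These differ: at en=0, vld=1, E1 = 0 but E2 = 1.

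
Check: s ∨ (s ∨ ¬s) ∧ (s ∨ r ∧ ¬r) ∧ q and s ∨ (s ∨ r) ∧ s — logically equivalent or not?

E1: s ∨ (s ∨ ¬s) ∧ (s ∨ r ∧ ¬r) ∧ q
    = s ∨ (s ∨ ¬s) ∧ s ∧ q
    = s ∨ s ∧ q
    = s
E2: s ∨ (s ∨ r) ∧ s
    = s ∨ s
    = s
Both reduce to s, so they are equivalent.

Yes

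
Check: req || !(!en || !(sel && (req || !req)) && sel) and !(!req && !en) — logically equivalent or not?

Yes

E1: req || !(!en || !(sel && (req || !req)) && sel)
    = req || !(!en || !sel && sel)   [complement / identity]
    = req || !!en   [complement / identity]
    = req || en   [double negation]
E2: !(!req && !en)
    = req || en   [De Morgan]
Both reduce to req || en, so they are equivalent.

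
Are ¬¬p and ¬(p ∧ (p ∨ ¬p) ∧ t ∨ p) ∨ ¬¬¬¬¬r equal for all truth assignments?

No

E1: ¬¬p
    = p   (double negation)
E2: ¬(p ∧ (p ∨ ¬p) ∧ t ∨ p) ∨ ¬¬¬¬¬r
    = ¬(p ∧ (p ∨ ¬p) ∧ t ∨ p) ∨ ¬¬¬r   (double negation)
    = ¬(p ∧ t ∨ p) ∨ ¬¬¬r   (complement / identity)
    = ¬p ∨ ¬¬¬r   (absorption)
    = ¬p ∨ ¬r   (double negation)
These differ: at p=0, r=0, t=0, E1 = 0 but E2 = 1.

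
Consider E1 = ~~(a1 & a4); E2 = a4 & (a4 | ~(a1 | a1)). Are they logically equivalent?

E1: ~~(a1 & a4)
    = a1 & a4   — double negation
E2: a4 & (a4 | ~(a1 | a1))
    = a4 & (a4 | ~a1)   — idempotence
    = a4   — absorption
These differ: at a1=0, a4=1, E1 = 0 but E2 = 1.

No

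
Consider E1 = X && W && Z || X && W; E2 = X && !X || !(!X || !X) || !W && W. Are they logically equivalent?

E1: X && W && Z || X && W
    = X && W   [absorption]
E2: X && !X || !(!X || !X) || !W && W
    = X && !X || !(!X || !X)   [complement / identity]
    = X && !X || X && X   [De Morgan]
    = X   [distribution]
These differ: at W=0, X=1, Z=1, E1 = 0 but E2 = 1.

No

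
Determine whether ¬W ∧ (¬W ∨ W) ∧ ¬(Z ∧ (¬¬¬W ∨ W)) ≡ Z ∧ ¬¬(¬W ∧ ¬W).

E1: ¬W ∧ (¬W ∨ W) ∧ ¬(Z ∧ (¬¬¬W ∨ W))
    = ¬W ∧ (¬W ∨ W) ∧ ¬(Z ∧ (¬W ∨ W))   [double negation]
    = ¬W ∧ ¬(Z ∧ (¬W ∨ W))   [complement / identity]
    = ¬W ∧ ¬Z   [complement / identity]
E2: Z ∧ ¬¬(¬W ∧ ¬W)
    = Z ∧ ¬¬¬W   [idempotence]
    = Z ∧ ¬W   [double negation]
These differ: at W=0, Z=0, E1 = 1 but E2 = 0.

No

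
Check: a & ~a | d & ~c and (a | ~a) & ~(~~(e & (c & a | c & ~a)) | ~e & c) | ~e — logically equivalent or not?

E1: a & ~a | d & ~c
    = d & ~c   — complement / identity
E2: (a | ~a) & ~(~~(e & (c & a | c & ~a)) | ~e & c) | ~e
    = (a | ~a) & ~(~~(e & c) | ~e & c) | ~e   — distribution
    = (a | ~a) & ~(e & c | ~e & c) | ~e   — double negation
    = ~(e & c | ~e & c) | ~e   — complement / identity
    = ~c | ~e   — distribution
These differ: at a=0, c=1, d=0, e=0, E1 = 0 but E2 = 1.

No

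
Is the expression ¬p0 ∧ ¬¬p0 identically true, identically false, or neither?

¬p0 ∧ ¬¬p0
= ¬p0 ∧ p0   [double negation]
= False   [complement]

identically false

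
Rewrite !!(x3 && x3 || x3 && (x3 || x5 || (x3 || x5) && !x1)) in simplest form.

!!(x3 && x3 || x3 && (x3 || x5 || (x3 || x5) && !x1))
= !!(x3 || x3 && (x3 || x5 || (x3 || x5) && !x1))   (idempotence)
= !!(x3 || x3 && (x3 || x5))   (absorption)
= x3 || x3 && (x3 || x5)   (double negation)
= x3 || x3   (absorption)
= x3   (idempotence)

x3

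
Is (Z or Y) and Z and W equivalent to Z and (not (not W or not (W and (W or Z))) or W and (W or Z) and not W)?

E1: (Z or Y) and Z and W
    = Z and W
E2: Z and (not (not W or not (W and (W or Z))) or W and (W or Z) and not W)
    = Z and (W and W and (W or Z) or W and (W or Z) and not W)
    = Z and W and (W or Z)
    = Z and W
Both reduce to Z and W, so they are equivalent.

Yes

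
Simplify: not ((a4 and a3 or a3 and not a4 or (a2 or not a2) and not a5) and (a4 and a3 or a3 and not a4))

not a3

not ((a4 and a3 or a3 and not a4 or (a2 or not a2) and not a5) and (a4 and a3 or a3 and not a4))
= not ((a4 and a3 or a3 and not a4 or not a5) and (a4 and a3 or a3 and not a4))
= not (a4 and a3 or a3 and not a4)
= not a3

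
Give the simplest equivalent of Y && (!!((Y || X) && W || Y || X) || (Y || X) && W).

Y && (!!((Y || X) && W || Y || X) || (Y || X) && W)
= Y && (!!(Y || X) || (Y || X) && W)   [absorption]
= Y && (Y || X || (Y || X) && W)   [double negation]
= Y && (Y || X)   [absorption]
= Y   [absorption]

Y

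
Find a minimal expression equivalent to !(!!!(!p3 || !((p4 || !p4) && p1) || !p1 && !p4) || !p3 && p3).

!p3 || !p1

!(!!!(!p3 || !((p4 || !p4) && p1) || !p1 && !p4) || !p3 && p3)
= !(!!!(!p3 || !p1 || !p1 && !p4) || !p3 && p3)
= !(!(!p3 || !p1 || !p1 && !p4) || !p3 && p3)
= !!(!p3 || !p1 || !p1 && !p4)
= !p3 || !p1 || !p1 && !p4
= !p3 || !p1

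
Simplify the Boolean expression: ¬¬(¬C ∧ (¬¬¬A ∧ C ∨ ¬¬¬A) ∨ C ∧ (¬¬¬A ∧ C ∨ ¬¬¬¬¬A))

¬A

¬¬(¬C ∧ (¬¬¬A ∧ C ∨ ¬¬¬A) ∨ C ∧ (¬¬¬A ∧ C ∨ ¬¬¬¬¬A))
= ¬C ∧ (¬¬¬A ∧ C ∨ ¬¬¬A) ∨ C ∧ (¬¬¬A ∧ C ∨ ¬¬¬¬¬A)
= ¬C ∧ (¬¬¬A ∧ C ∨ ¬¬¬A) ∨ C ∧ (¬¬¬A ∧ C ∨ ¬¬¬A)
= ¬¬¬A ∧ C ∨ ¬¬¬A
= ¬¬¬A
= ¬A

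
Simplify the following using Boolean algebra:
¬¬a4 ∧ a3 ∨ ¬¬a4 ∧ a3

¬¬a4 ∧ a3 ∨ ¬¬a4 ∧ a3
= ¬¬a4 ∧ a3   (idempotence)
= a4 ∧ a3   (double negation)

a4 ∧ a3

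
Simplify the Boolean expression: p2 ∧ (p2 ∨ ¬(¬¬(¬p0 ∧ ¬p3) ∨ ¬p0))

p2

p2 ∧ (p2 ∨ ¬(¬¬(¬p0 ∧ ¬p3) ∨ ¬p0))
= p2 ∧ (p2 ∨ ¬(¬(p0 ∨ p3) ∨ ¬p0))   [De Morgan]
= p2 ∧ (p2 ∨ (p0 ∨ p3) ∧ p0)   [De Morgan]
= p2 ∧ (p2 ∨ p0)   [absorption]
= p2   [absorption]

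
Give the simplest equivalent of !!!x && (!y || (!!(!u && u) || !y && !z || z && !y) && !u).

!!!x && (!y || (!!(!u && u) || !y && !z || z && !y) && !u)
= !!!x && (!y || (!u && u || !y && !z || z && !y) && !u)
= !!!x && (!y || (!y && !z || z && !y) && !u)
= !x && (!y || (!y && !z || z && !y) && !u)
= !x && (!y || !y && !u)
= !x && !y

!x && !y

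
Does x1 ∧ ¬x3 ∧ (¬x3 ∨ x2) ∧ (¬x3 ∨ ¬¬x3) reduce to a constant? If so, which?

no

x1 ∧ ¬x3 ∧ (¬x3 ∨ x2) ∧ (¬x3 ∨ ¬¬x3)
= x1 ∧ ¬x3 ∧ (¬x3 ∨ x2) ∧ (¬x3 ∨ x3)   (double negation)
= x1 ∧ ¬x3 ∧ (¬x3 ∨ x2)   (complement / identity)
= x1 ∧ ¬x3   (absorption)
This depends on x1, x3, so it is not a constant.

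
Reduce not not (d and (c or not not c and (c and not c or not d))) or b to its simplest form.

not not (d and (c or not not c and (c and not c or not d))) or b
= not not (d and (c or not not c and not d)) or b
= not not (d and (c or c and not d)) or b
= d and (c or c and not d) or b
= d and c or b

d and c or b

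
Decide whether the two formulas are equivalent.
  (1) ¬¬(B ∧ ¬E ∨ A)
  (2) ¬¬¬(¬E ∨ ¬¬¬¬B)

No

E1: ¬¬(B ∧ ¬E ∨ A)
    = B ∧ ¬E ∨ A
E2: ¬¬¬(¬E ∨ ¬¬¬¬B)
    = ¬¬(E ∧ ¬¬¬B)
    = ¬¬(E ∧ ¬B)
    = E ∧ ¬B
These differ: at A=1, B=1, E=0, E1 = 1 but E2 = 0.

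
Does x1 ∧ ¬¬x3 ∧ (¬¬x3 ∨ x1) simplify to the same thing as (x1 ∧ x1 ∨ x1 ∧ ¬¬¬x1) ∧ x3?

E1: x1 ∧ ¬¬x3 ∧ (¬¬x3 ∨ x1)
    = x1 ∧ ¬¬x3   [absorption]
    = x1 ∧ x3   [double negation]
E2: (x1 ∧ x1 ∨ x1 ∧ ¬¬¬x1) ∧ x3
    = (x1 ∧ x1 ∨ x1 ∧ ¬x1) ∧ x3   [double negation]
    = x1 ∧ x3   [distribution]
Both reduce to x1 ∧ x3, so they are equivalent.

Yes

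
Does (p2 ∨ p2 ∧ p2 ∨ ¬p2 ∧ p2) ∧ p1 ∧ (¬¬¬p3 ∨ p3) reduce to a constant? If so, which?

no

(p2 ∨ p2 ∧ p2 ∨ ¬p2 ∧ p2) ∧ p1 ∧ (¬¬¬p3 ∨ p3)
= (p2 ∨ p2) ∧ p1 ∧ (¬¬¬p3 ∨ p3)
= (p2 ∨ p2) ∧ p1 ∧ (¬p3 ∨ p3)
= (p2 ∨ p2) ∧ p1
= p2 ∧ p1
This depends on p1, p2, so it is not a constant.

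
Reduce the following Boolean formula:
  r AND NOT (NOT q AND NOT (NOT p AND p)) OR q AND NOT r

q

r AND NOT (NOT q AND NOT (NOT p AND p)) OR q AND NOT r
= r AND (q OR NOT p AND p) OR q AND NOT r   [De Morgan]
= r AND q OR q AND NOT r   [complement / identity]
= q   [distribution]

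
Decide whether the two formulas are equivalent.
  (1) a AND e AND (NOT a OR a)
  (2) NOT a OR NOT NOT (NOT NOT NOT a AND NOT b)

No

E1: a AND e AND (NOT a OR a)
    = a AND e
E2: NOT a OR NOT NOT (NOT NOT NOT a AND NOT b)
    = NOT a OR NOT NOT NOT a AND NOT b
    = NOT a OR NOT a AND NOT b
    = NOT a
These differ: at a=0, b=0, e=0, E1 = 0 but E2 = 1.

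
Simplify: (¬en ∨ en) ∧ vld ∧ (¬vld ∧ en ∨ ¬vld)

(¬en ∨ en) ∧ vld ∧ (¬vld ∧ en ∨ ¬vld)
= (¬en ∨ en) ∧ vld ∧ ¬vld   — absorption
= vld ∧ ¬vld   — complement / identity
= False   — complement

False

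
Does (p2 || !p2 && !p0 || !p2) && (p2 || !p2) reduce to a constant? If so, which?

(p2 || !p2 && !p0 || !p2) && (p2 || !p2)
= (p2 || !p2) && (p2 || !p2)   [absorption]
= p2 || !p2   [idempotence]
= true   [complement]

yes, True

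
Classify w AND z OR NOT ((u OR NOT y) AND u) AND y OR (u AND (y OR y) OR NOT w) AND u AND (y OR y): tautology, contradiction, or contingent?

contingent

w AND z OR NOT ((u OR NOT y) AND u) AND y OR (u AND (y OR y) OR NOT w) AND u AND (y OR y)
= w AND z OR NOT u AND y OR (u AND (y OR y) OR NOT w) AND u AND (y OR y)   (absorption)
= w AND z OR NOT u AND y OR u AND (y OR y)   (absorption)
= w AND z OR NOT u AND y OR u AND y   (idempotence)
= w AND z OR y   (distribution)
This depends on w, y, z, so it is not a constant.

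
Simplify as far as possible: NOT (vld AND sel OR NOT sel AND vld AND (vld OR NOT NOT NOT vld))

NOT (vld AND sel OR NOT sel AND vld AND (vld OR NOT NOT NOT vld))
= NOT (vld AND sel OR NOT sel AND vld AND (vld OR NOT vld))
= NOT (vld AND sel OR NOT sel AND vld)
= NOT vld

NOT vld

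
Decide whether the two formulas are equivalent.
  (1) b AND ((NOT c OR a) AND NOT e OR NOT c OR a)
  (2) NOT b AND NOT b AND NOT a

E1: b AND ((NOT c OR a) AND NOT e OR NOT c OR a)
    = b AND (NOT c OR a)   (absorption)
E2: NOT b AND NOT b AND NOT a
    = NOT b AND NOT a   (idempotence)
These differ: at a=1, b=1, c=0, e=0, E1 = 1 but E2 = 0.

No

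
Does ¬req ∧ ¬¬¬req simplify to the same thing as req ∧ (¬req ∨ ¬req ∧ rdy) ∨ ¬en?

No

E1: ¬req ∧ ¬¬¬req
    = ¬req ∧ ¬req   — double negation
    = ¬req   — idempotence
E2: req ∧ (¬req ∨ ¬req ∧ rdy) ∨ ¬en
    = req ∧ ¬req ∨ ¬en   — absorption
    = ¬en   — complement / identity
These differ: at en=1, rdy=0, req=0, E1 = 1 but E2 = 0.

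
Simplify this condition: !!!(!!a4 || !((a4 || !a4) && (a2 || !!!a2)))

!!!(!!a4 || !((a4 || !a4) && (a2 || !!!a2)))
= !!!(!!a4 || !(a2 || !!!a2))   [complement / identity]
= !!!(!!a4 || !(a2 || !a2))   [double negation]
= !!(!a4 && (a2 || !a2))   [De Morgan]
= !!!a4   [complement / identity]
= !a4   [double negation]

!a4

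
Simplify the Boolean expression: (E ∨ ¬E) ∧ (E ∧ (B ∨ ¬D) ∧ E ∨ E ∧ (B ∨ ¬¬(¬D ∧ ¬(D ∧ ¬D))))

E ∧ (B ∨ ¬D)

(E ∨ ¬E) ∧ (E ∧ (B ∨ ¬D) ∧ E ∨ E ∧ (B ∨ ¬¬(¬D ∧ ¬(D ∧ ¬D))))
= (E ∨ ¬E) ∧ (E ∧ (B ∨ ¬D) ∧ E ∨ E ∧ (B ∨ ¬(D ∨ D ∧ ¬D)))   (De Morgan)
= (E ∨ ¬E) ∧ E ∧ ((B ∨ ¬D) ∧ E ∨ B ∨ ¬(D ∨ D ∧ ¬D))   (distribution)
= (E ∨ ¬E) ∧ E ∧ ((B ∨ ¬D) ∧ E ∨ B ∨ ¬D)   (complement / identity)
= (E ∨ ¬E) ∧ E ∧ (B ∨ ¬D)   (absorption)
= E ∧ (B ∨ ¬D)   (complement / identity)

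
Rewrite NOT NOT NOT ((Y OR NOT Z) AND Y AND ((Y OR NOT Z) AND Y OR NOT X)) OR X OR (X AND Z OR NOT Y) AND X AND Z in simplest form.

NOT NOT NOT ((Y OR NOT Z) AND Y AND ((Y OR NOT Z) AND Y OR NOT X)) OR X OR (X AND Z OR NOT Y) AND X AND Z
= NOT NOT NOT ((Y OR NOT Z) AND Y) OR X OR (X AND Z OR NOT Y) AND X AND Z   — absorption
= NOT NOT NOT Y OR X OR (X AND Z OR NOT Y) AND X AND Z   — absorption
= NOT Y OR X OR (X AND Z OR NOT Y) AND X AND Z   — double negation
= NOT Y OR X OR X AND Z   — absorption
= NOT Y OR X   — absorption

NOT Y OR X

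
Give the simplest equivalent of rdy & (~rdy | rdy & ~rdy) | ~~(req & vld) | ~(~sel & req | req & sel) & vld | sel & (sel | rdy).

rdy & (~rdy | rdy & ~rdy) | ~~(req & vld) | ~(~sel & req | req & sel) & vld | sel & (sel | rdy)
= rdy & (~rdy | rdy & ~rdy) | ~~(req & vld) | ~req & vld | sel & (sel | rdy)   [distribution]
= rdy & (~rdy | rdy & ~rdy) | req & vld | ~req & vld | sel & (sel | rdy)   [double negation]
= rdy & ~rdy | req & vld | ~req & vld | sel & (sel | rdy)   [complement / identity]
= req & vld | ~req & vld | sel & (sel | rdy)   [complement / identity]
= req & vld | ~req & vld | sel   [absorption]
= vld | sel   [distribution]

vld | sel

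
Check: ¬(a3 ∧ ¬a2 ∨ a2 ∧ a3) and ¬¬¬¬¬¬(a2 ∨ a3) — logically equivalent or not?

No

E1: ¬(a3 ∧ ¬a2 ∨ a2 ∧ a3)
    = ¬a3   [distribution]
E2: ¬¬¬¬¬¬(a2 ∨ a3)
    = ¬¬¬¬(a2 ∨ a3)   [double negation]
    = ¬¬(a2 ∨ a3)   [double negation]
    = a2 ∨ a3   [double negation]
These differ: at a2=0, a3=1, E1 = 0 but E2 = 1.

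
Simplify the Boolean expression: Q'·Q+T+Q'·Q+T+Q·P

Q'·Q+T+Q'·Q+T+Q·P
= Q'·Q+T+Q·P
= T+Q·P

T+Q·P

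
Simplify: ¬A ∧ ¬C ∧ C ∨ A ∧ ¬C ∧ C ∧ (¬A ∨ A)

False

¬A ∧ ¬C ∧ C ∨ A ∧ ¬C ∧ C ∧ (¬A ∨ A)
= ¬A ∧ ¬C ∧ C ∨ A ∧ ¬C ∧ C   (complement / identity)
= ¬C ∧ C   (distribution)
= False   (complement)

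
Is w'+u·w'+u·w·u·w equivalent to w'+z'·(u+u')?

E1: w'+u·w'+u·w·u·w
    = w'+u·w'+u·w   [idempotence]
    = w'+u   [distribution]
E2: w'+z'·(u+u')
    = w'+z'   [complement / identity]
These differ: at u=0, w=1, z=0, E1 = 0 but E2 = 1.

No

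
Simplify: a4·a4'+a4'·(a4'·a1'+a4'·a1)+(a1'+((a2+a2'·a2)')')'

a4'+a1·a2'

a4·a4'+a4'·(a4'·a1'+a4'·a1)+(a1'+((a2+a2'·a2)')')'
= a4·a4'+a4'·a4'+(a1'+((a2+a2'·a2)')')'   — distribution
= a4·a4'+a4'·a4'+(a1'+(a2')')'   — complement / identity
= a4'+(a1'+(a2')')'   — distribution
= a4'+a1·a2'   — De Morgan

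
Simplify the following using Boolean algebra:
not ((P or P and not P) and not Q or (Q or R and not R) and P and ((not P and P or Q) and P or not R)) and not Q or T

not P and not Q or T

not ((P or P and not P) and not Q or (Q or R and not R) and P and ((not P and P or Q) and P or not R)) and not Q or T
= not (P and not Q or (Q or R and not R) and P and ((not P and P or Q) and P or not R)) and not Q or T
= not (P and not Q or (Q or R and not R) and P and (Q and P or not R)) and not Q or T
= not (P and not Q or Q and P and (Q and P or not R)) and not Q or T
= not (P and not Q or Q and P) and not Q or T
= not P and not Q or T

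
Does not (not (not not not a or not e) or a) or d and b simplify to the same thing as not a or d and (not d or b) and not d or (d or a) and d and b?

E1: not (not (not not not a or not e) or a) or d and b
    = not (not (not a or not e) or a) or d and b
    = not (a and e or a) or d and b
    = not a or d and b
E2: not a or d and (not d or b) and not d or (d or a) and d and b
    = not a or d and not d or (d or a) and d and b
    = not a or d and not d or d and b
    = not a or d and b
Both reduce to not a or d and b, so they are equivalent.

Yes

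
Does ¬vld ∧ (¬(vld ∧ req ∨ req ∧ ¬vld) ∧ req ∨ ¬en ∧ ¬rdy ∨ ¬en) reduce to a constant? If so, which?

no

¬vld ∧ (¬(vld ∧ req ∨ req ∧ ¬vld) ∧ req ∨ ¬en ∧ ¬rdy ∨ ¬en)
= ¬vld ∧ (¬req ∧ req ∨ ¬en ∧ ¬rdy ∨ ¬en)   (distribution)
= ¬vld ∧ (¬en ∧ ¬rdy ∨ ¬en)   (complement / identity)
= ¬vld ∧ ¬en   (absorption)
This depends on en, vld, so it is not a constant.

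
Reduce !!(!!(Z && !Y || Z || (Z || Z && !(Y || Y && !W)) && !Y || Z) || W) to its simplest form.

!!(!!(Z && !Y || Z || (Z || Z && !(Y || Y && !W)) && !Y || Z) || W)
= !!(!!(Z && !Y || Z || (Z || Z && !Y) && !Y || Z) || W)   — absorption
= !!(!!(Z && !Y || Z || Z && !Y || Z) || W)   — absorption
= !!(!!(Z && !Y || Z) || W)   — idempotence
= !!(Z && !Y || Z) || W   — double negation
= !!Z || W   — absorption
= Z || W   — double negation

Z || W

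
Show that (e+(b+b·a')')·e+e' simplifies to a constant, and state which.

(e+(b+b·a')')·e+e'
= (e+b')·e+e'   [absorption]
= e+e'   [absorption]
= 1   [complement]

1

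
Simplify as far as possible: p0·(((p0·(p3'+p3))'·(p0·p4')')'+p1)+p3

p0+p3

p0·(((p0·(p3'+p3))'·(p0·p4')')'+p1)+p3
= p0·(p0·(p3'+p3)+p0·p4'+p1)+p3
= p0·(p0+p0·p4'+p1)+p3
= p0·(p0+p1)+p3
= p0+p3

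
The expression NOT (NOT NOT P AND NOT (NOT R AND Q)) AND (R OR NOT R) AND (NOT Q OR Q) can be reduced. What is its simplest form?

NOT P OR NOT R AND Q

NOT (NOT NOT P AND NOT (NOT R AND Q)) AND (R OR NOT R) AND (NOT Q OR Q)
= NOT (NOT NOT P AND NOT (NOT R AND Q)) AND (R OR NOT R)
= NOT (NOT NOT P AND NOT (NOT R AND Q))
= NOT P OR NOT R AND Q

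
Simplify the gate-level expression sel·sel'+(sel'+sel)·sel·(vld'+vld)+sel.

sel

sel·sel'+(sel'+sel)·sel·(vld'+vld)+sel
= sel·sel'+sel·(vld'+vld)+sel   [complement / identity]
= sel·(vld'+vld)+sel   [complement / identity]
= sel+sel   [complement / identity]
= sel   [idempotence]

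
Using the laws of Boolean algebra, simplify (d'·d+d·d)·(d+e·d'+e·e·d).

(d'·d+d·d)·(d+e·d'+e·e·d)
= (d'·d+d·d)·(d+e·d'+e·d)   (idempotence)
= d·(d+e·d'+e·d)   (distribution)
= d·(d+e)   (distribution)
= d   (absorption)

d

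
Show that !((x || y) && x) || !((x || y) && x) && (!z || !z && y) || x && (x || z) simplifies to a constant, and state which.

!((x || y) && x) || !((x || y) && x) && (!z || !z && y) || x && (x || z)
= !((x || y) && x) || !((x || y) && x) && !z || x && (x || z)
= !((x || y) && x) || x && (x || z)
= !x || x && (x || z)
= !x || x
= true

true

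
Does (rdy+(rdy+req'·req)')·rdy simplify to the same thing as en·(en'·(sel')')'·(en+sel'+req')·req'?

No

E1: (rdy+(rdy+req'·req)')·rdy
    = (rdy+rdy')·rdy   — complement / identity
    = rdy   — complement / identity
E2: en·(en'·(sel')')'·(en+sel'+req')·req'
    = en·(en+sel')·(en+sel'+req')·req'   — De Morgan
    = en·(en+sel')·req'   — absorption
    = en·req'   — absorption
These differ: at en=0, rdy=1, req=0, sel=0, E1 = 1 but E2 = 0.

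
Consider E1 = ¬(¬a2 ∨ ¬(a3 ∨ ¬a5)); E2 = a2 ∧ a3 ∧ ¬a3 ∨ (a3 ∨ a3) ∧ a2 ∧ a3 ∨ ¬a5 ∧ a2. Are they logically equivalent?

Yes

E1: ¬(¬a2 ∨ ¬(a3 ∨ ¬a5))
    = a2 ∧ (a3 ∨ ¬a5)
E2: a2 ∧ a3 ∧ ¬a3 ∨ (a3 ∨ a3) ∧ a2 ∧ a3 ∨ ¬a5 ∧ a2
    = a2 ∧ a3 ∧ ¬a3 ∨ a3 ∧ a2 ∧ a3 ∨ ¬a5 ∧ a2
    = a2 ∧ a3 ∨ ¬a5 ∧ a2
    = a2 ∧ (a3 ∨ ¬a5)
Both reduce to a2 ∧ (a3 ∨ ¬a5), so they are equivalent.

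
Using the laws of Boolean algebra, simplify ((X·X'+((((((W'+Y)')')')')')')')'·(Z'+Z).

((X·X'+((((((W'+Y)')')')')')')')'·(Z'+Z)
= ((X·X'+((((((W'+Y)')')')')')')')'   (complement / identity)
= ((X·X'+((((W'+Y)')')')')')'   (double negation)
= ((((((W'+Y)')')')')')'   (complement / identity)
= ((((W'+Y)')')')'   (double negation)
= ((W'+Y)')'   (double negation)
= W'+Y   (double negation)

W'+Y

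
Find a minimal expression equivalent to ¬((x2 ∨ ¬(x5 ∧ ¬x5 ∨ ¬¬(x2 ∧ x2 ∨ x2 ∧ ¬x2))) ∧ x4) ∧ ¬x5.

¬x4 ∧ ¬x5

¬((x2 ∨ ¬(x5 ∧ ¬x5 ∨ ¬¬(x2 ∧ x2 ∨ x2 ∧ ¬x2))) ∧ x4) ∧ ¬x5
= ¬((x2 ∨ ¬¬¬(x2 ∧ x2 ∨ x2 ∧ ¬x2)) ∧ x4) ∧ ¬x5   [complement / identity]
= ¬((x2 ∨ ¬(x2 ∧ x2 ∨ x2 ∧ ¬x2)) ∧ x4) ∧ ¬x5   [double negation]
= ¬((x2 ∨ ¬x2) ∧ x4) ∧ ¬x5   [distribution]
= ¬x4 ∧ ¬x5   [complement / identity]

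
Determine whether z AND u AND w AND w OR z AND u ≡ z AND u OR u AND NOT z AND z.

E1: z AND u AND w AND w OR z AND u
    = z AND u AND w OR z AND u   — idempotence
    = z AND u   — absorption
E2: z AND u OR u AND NOT z AND z
    = z AND (u OR u AND NOT z)   — distribution
    = z AND u   — absorption
Both reduce to z AND u, so they are equivalent.

Yes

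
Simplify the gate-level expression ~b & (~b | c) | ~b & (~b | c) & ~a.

~b & (~b | c) | ~b & (~b | c) & ~a
= ~b & (~b | c)
= ~b

~b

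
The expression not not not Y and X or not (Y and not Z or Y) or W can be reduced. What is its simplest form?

not not not Y and X or not (Y and not Z or Y) or W
= not not not Y and X or not Y or W
= not Y and X or not Y or W
= not Y or W

not Y or W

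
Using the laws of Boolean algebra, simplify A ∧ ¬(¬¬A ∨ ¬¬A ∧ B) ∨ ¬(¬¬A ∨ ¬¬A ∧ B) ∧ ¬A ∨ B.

A ∧ ¬(¬¬A ∨ ¬¬A ∧ B) ∨ ¬(¬¬A ∨ ¬¬A ∧ B) ∧ ¬A ∨ B
= ¬(¬¬A ∨ ¬¬A ∧ B) ∨ B   (distribution)
= ¬¬¬A ∨ B   (absorption)
= ¬A ∨ B   (double negation)

¬A ∨ B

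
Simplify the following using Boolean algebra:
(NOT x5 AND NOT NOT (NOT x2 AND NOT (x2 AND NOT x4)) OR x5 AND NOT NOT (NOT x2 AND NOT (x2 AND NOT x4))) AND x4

NOT x2 AND x4

(NOT x5 AND NOT NOT (NOT x2 AND NOT (x2 AND NOT x4)) OR x5 AND NOT NOT (NOT x2 AND NOT (x2 AND NOT x4))) AND x4
= NOT NOT (NOT x2 AND NOT (x2 AND NOT x4)) AND x4   [distribution]
= NOT (x2 OR x2 AND NOT x4) AND x4   [De Morgan]
= NOT x2 AND x4   [absorption]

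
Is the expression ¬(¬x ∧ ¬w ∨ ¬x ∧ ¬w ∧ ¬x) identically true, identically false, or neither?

¬(¬x ∧ ¬w ∨ ¬x ∧ ¬w ∧ ¬x)
= ¬(¬x ∧ ¬w)   — absorption
= x ∨ w   — De Morgan
This depends on w, x, so it is not a constant.

neither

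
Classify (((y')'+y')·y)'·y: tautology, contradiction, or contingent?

(((y')'+y')·y)'·y
= ((y+y')·y)'·y
= y'·y
= 0

contradiction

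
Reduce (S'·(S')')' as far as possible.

1

(S'·(S')')'
= S+S'   — De Morgan
= 1   — complement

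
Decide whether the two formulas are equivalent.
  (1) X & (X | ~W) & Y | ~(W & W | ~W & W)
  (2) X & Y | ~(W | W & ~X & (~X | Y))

E1: X & (X | ~W) & Y | ~(W & W | ~W & W)
    = X & (X | ~W) & Y | ~W
    = X & Y | ~W
E2: X & Y | ~(W | W & ~X & (~X | Y))
    = X & Y | ~(W | W & ~X)
    = X & Y | ~W
Both reduce to X & Y | ~W, so they are equivalent.

Yes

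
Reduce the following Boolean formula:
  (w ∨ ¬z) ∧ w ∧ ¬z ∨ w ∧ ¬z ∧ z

(w ∨ ¬z) ∧ w ∧ ¬z ∨ w ∧ ¬z ∧ z
= w ∧ ¬z ∨ w ∧ ¬z ∧ z   — absorption
= w ∧ ¬z   — absorption

w ∧ ¬z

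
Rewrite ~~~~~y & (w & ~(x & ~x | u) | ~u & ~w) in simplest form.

~~~~~y & (w & ~(x & ~x | u) | ~u & ~w)
= ~~~~~y & (w & ~u | ~u & ~w)
= ~~~y & (w & ~u | ~u & ~w)
= ~~~y & ~u
= ~y & ~u

~y & ~u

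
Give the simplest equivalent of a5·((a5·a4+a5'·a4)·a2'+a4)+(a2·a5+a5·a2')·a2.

a5·(a4+a2)

a5·((a5·a4+a5'·a4)·a2'+a4)+(a2·a5+a5·a2')·a2
= a5·(a4·a2'+a4)+(a2·a5+a5·a2')·a2   [distribution]
= a5·(a4·a2'+a4)+a5·a2   [distribution]
= a5·(a4·a2'+a4+a2)   [distribution]
= a5·(a4+a2)   [absorption]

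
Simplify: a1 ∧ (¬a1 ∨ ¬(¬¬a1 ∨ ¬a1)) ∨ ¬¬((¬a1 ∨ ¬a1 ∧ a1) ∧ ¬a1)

¬a1

a1 ∧ (¬a1 ∨ ¬(¬¬a1 ∨ ¬a1)) ∨ ¬¬((¬a1 ∨ ¬a1 ∧ a1) ∧ ¬a1)
= a1 ∧ (¬a1 ∨ ¬a1 ∧ a1) ∨ ¬¬((¬a1 ∨ ¬a1 ∧ a1) ∧ ¬a1)   (De Morgan)
= a1 ∧ (¬a1 ∨ ¬a1 ∧ a1) ∨ (¬a1 ∨ ¬a1 ∧ a1) ∧ ¬a1   (double negation)
= ¬a1 ∨ ¬a1 ∧ a1   (distribution)
= ¬a1   (complement / identity)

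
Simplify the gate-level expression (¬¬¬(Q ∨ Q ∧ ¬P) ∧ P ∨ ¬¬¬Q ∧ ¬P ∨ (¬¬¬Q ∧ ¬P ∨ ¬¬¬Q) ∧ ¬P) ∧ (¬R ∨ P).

(¬¬¬(Q ∨ Q ∧ ¬P) ∧ P ∨ ¬¬¬Q ∧ ¬P ∨ (¬¬¬Q ∧ ¬P ∨ ¬¬¬Q) ∧ ¬P) ∧ (¬R ∨ P)
= (¬¬¬(Q ∨ Q ∧ ¬P) ∧ P ∨ ¬¬¬Q ∧ ¬P ∨ ¬¬¬Q ∧ ¬P) ∧ (¬R ∨ P)   [absorption]
= (¬¬¬Q ∧ P ∨ ¬¬¬Q ∧ ¬P ∨ ¬¬¬Q ∧ ¬P) ∧ (¬R ∨ P)   [absorption]
= (¬¬¬Q ∧ P ∨ ¬¬¬Q ∧ ¬P) ∧ (¬R ∨ P)   [idempotence]
= ¬¬¬Q ∧ (¬R ∨ P)   [distribution]
= ¬Q ∧ (¬R ∨ P)   [double negation]

¬Q ∧ (¬R ∨ P)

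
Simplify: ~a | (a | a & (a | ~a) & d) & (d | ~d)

1

~a | (a | a & (a | ~a) & d) & (d | ~d)
= ~a | (a | a & d) & (d | ~d)   (complement / identity)
= ~a | a | a & d   (complement / identity)
= ~a | a   (absorption)
= 1   (complement)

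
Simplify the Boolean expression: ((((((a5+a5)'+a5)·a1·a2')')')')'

((((((a5+a5)'+a5)·a1·a2')')')')'
= ((((a5+a5)'+a5)·a1·a2')')'   — double negation
= (((a5'+a5)·a1·a2')')'   — idempotence
= (a5'+a5)·a1·a2'   — double negation
= a1·a2'   — complement / identity

a1·a2'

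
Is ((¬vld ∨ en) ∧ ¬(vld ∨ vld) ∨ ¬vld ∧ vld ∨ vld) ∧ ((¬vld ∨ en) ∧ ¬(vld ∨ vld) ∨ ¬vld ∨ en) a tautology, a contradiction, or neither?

neither

((¬vld ∨ en) ∧ ¬(vld ∨ vld) ∨ ¬vld ∧ vld ∨ vld) ∧ ((¬vld ∨ en) ∧ ¬(vld ∨ vld) ∨ ¬vld ∨ en)
= (¬vld ∧ vld ∨ vld) ∧ (¬vld ∨ en) ∨ (¬vld ∨ en) ∧ ¬(vld ∨ vld)   (distribution)
= (¬vld ∧ vld ∨ vld) ∧ (¬vld ∨ en) ∨ (¬vld ∨ en) ∧ ¬vld   (idempotence)
= vld ∧ (¬vld ∨ en) ∨ (¬vld ∨ en) ∧ ¬vld   (complement / identity)
= ¬vld ∨ en   (distribution)
This depends on en, vld, so it is not a constant.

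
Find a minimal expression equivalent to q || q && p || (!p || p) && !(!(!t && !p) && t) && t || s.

q || q && p || (!p || p) && !(!(!t && !p) && t) && t || s
= q || q && p || (!p || p) && !((t || p) && t) && t || s   (De Morgan)
= q || (!p || p) && !((t || p) && t) && t || s   (absorption)
= q || (!p || p) && !t && t || s   (absorption)
= q || !t && t || s   (complement / identity)
= q || s   (complement / identity)

q || s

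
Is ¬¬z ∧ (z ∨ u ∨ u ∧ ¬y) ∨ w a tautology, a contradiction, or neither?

neither

¬¬z ∧ (z ∨ u ∨ u ∧ ¬y) ∨ w
= ¬¬z ∧ (z ∨ u) ∨ w   [absorption]
= z ∧ (z ∨ u) ∨ w   [double negation]
= z ∨ w   [absorption]
This depends on w, z, so it is not a constant.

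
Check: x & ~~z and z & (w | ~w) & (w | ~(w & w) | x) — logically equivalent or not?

No

E1: x & ~~z
    = x & z   (double negation)
E2: z & (w | ~w) & (w | ~(w & w) | x)
    = z & (w | ~w) & (w | ~w | x)   (idempotence)
    = z & (w | ~w)   (absorption)
    = z   (complement / identity)
These differ: at w=0, x=0, z=1, E1 = 0 but E2 = 1.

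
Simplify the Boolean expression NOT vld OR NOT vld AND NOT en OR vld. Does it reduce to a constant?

TRUE

NOT vld OR NOT vld AND NOT en OR vld
= NOT vld OR vld   [absorption]
= TRUE   [complement]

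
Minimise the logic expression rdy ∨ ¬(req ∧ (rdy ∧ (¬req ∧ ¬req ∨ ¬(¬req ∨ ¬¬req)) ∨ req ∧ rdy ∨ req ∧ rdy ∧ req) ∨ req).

rdy ∨ ¬(req ∧ (rdy ∧ (¬req ∧ ¬req ∨ ¬(¬req ∨ ¬¬req)) ∨ req ∧ rdy ∨ req ∧ rdy ∧ req) ∨ req)
= rdy ∨ ¬(req ∧ (rdy ∧ (¬req ∧ ¬req ∨ req ∧ ¬req) ∨ req ∧ rdy ∨ req ∧ rdy ∧ req) ∨ req)
= rdy ∨ ¬(req ∧ (rdy ∧ (¬req ∧ ¬req ∨ req ∧ ¬req) ∨ req ∧ rdy) ∨ req)
= rdy ∨ ¬(req ∧ (rdy ∧ ¬req ∨ req ∧ rdy) ∨ req)
= rdy ∨ ¬(req ∧ rdy ∨ req)
= rdy ∨ ¬req

rdy ∨ ¬req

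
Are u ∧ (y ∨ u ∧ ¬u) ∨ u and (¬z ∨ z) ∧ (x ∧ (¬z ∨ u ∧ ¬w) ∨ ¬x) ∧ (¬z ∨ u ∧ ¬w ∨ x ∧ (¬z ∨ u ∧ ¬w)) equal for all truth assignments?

E1: u ∧ (y ∨ u ∧ ¬u) ∨ u
    = u ∧ y ∨ u   [complement / identity]
    = u   [absorption]
E2: (¬z ∨ z) ∧ (x ∧ (¬z ∨ u ∧ ¬w) ∨ ¬x) ∧ (¬z ∨ u ∧ ¬w ∨ x ∧ (¬z ∨ u ∧ ¬w))
    = (¬z ∨ z) ∧ (x ∧ (¬z ∨ u ∧ ¬w) ∨ ¬x ∧ (¬z ∨ u ∧ ¬w))   [distribution]
    = (¬z ∨ z) ∧ (¬z ∨ u ∧ ¬w)   [distribution]
    = ¬z ∨ u ∧ ¬w   [complement / identity]
These differ: at u=0, w=1, x=0, y=1, z=0, E1 = 0 but E2 = 1.

No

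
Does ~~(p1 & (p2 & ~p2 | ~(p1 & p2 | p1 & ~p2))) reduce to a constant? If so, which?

~~(p1 & (p2 & ~p2 | ~(p1 & p2 | p1 & ~p2)))
= ~~(p1 & ~(p1 & p2 | p1 & ~p2))   (complement / identity)
= ~~(p1 & ~p1)   (distribution)
= p1 & ~p1   (double negation)
= 0   (complement)

yes, False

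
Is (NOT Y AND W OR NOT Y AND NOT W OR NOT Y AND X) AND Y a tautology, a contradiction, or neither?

contradiction

(NOT Y AND W OR NOT Y AND NOT W OR NOT Y AND X) AND Y
= (NOT Y OR NOT Y AND X) AND Y   — distribution
= NOT Y AND Y   — absorption
= FALSE   — complement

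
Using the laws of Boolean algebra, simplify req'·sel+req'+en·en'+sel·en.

req'·sel+req'+en·en'+sel·en
= req'+en·en'+sel·en   (absorption)
= req'+sel·en   (complement / identity)

req'+sel·en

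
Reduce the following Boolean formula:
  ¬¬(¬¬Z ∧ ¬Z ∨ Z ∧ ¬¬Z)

Z

¬¬(¬¬Z ∧ ¬Z ∨ Z ∧ ¬¬Z)
= ¬¬Z ∧ ¬Z ∨ Z ∧ ¬¬Z   — double negation
= ¬¬Z   — distribution
= Z   — double negation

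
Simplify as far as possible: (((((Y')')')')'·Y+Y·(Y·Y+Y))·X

Y·X

(((((Y')')')')'·Y+Y·(Y·Y+Y))·X
= (((((Y')')')')'·Y+Y·(Y+Y))·X   — idempotence
= (((Y')')'·Y+Y·(Y+Y))·X   — double negation
= (Y'·Y+Y·(Y+Y))·X   — double negation
= (Y'·Y+Y·Y)·X   — idempotence
= Y·X   — distribution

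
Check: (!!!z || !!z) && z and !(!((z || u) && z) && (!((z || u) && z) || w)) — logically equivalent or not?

Yes

E1: (!!!z || !!z) && z
    = (!!!z || z) && z   [double negation]
    = (!z || z) && z   [double negation]
    = z   [complement / identity]
E2: !(!((z || u) && z) && (!((z || u) && z) || w))
    = !!((z || u) && z)   [absorption]
    = (z || u) && z   [double negation]
    = z   [absorption]
Both reduce to z, so they are equivalent.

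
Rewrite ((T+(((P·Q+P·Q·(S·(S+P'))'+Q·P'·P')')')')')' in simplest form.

T+Q'

((T+(((P·Q+P·Q·(S·(S+P'))'+Q·P'·P')')')')')'
= ((T+(((P·Q+P·Q·S'+Q·P'·P')')')')')'   [absorption]
= ((T+(((P·Q+Q·P'·P')')')')')'   [absorption]
= ((T+(((P·Q+Q·P')')')')')'   [idempotence]
= T+(((P·Q+Q·P')')')'   [double negation]
= T+((Q')')'   [distribution]
= T+Q'   [double negation]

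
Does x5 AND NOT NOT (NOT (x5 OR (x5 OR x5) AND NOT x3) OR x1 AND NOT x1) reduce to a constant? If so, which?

yes, False

x5 AND NOT NOT (NOT (x5 OR (x5 OR x5) AND NOT x3) OR x1 AND NOT x1)
= x5 AND NOT NOT NOT (x5 OR (x5 OR x5) AND NOT x3)   (complement / identity)
= x5 AND NOT NOT NOT (x5 OR x5 AND NOT x3)   (idempotence)
= x5 AND NOT (x5 OR x5 AND NOT x3)   (double negation)
= x5 AND NOT x5   (absorption)
= FALSE   (complement)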